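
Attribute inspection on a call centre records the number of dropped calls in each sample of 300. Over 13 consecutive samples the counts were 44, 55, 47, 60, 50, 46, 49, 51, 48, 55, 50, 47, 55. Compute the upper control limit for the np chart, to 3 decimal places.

69.986

p̄ = Σdᵢ / (k·n) = 657 / (13 × 300) = 0.16846
UCL = np̄ + 3·√(np̄(1−p̄)) = 50.5385 + 3 × √(50.5385×0.83154) = 50.5385 + 3 × 6.4826 = 69.9864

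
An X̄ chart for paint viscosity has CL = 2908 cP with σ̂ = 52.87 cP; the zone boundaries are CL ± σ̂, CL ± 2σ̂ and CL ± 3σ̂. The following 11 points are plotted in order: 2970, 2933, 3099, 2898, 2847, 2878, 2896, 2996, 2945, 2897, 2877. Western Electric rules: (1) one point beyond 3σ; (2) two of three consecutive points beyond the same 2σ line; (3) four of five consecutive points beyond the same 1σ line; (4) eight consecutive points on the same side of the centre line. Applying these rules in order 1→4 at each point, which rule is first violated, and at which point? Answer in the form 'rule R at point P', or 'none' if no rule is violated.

Zone of each point (C = within 1σ̂, B = 1σ̂–2σ̂, A = 2σ̂–3σ̂, * = beyond 3σ̂; sign = side of CL): 1:+B, 2:+C, 3:+*, 4:-C, 5:-B, 6:-C, 7:-C, 8:+B, 9:+C, 10:-C, 11:-C
Rule 1 (one point beyond the 3σ limits) is satisfied at point 3.

rule 1 at point 3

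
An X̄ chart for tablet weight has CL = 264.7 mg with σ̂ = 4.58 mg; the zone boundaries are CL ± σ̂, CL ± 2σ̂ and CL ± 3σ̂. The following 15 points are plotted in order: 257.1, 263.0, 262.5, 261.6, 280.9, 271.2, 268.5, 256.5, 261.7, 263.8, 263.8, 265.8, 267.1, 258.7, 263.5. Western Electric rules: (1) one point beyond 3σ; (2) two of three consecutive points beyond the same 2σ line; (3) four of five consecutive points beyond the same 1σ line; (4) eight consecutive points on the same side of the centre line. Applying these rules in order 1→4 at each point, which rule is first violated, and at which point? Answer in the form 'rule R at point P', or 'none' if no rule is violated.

rule 1 at point 5

Zone of each point (C = within 1σ̂, B = 1σ̂–2σ̂, A = 2σ̂–3σ̂, * = beyond 3σ̂; sign = side of CL): 1:-B, 2:-C, 3:-C, 4:-C, 5:+*, 6:+B, 7:+C, 8:-B, 9:-C, 10:-C, 11:-C, 12:+C, 13:+C, 14:-B, 15:-C
Rule 1 (one point beyond the 3σ limits) is satisfied at point 5.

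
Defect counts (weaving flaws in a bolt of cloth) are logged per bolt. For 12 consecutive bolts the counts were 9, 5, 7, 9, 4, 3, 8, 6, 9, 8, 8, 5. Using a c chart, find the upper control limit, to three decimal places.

14.544

c̄ = (9 + 5 + 7 + 9 + 4 + 3 + 8 + 6 + 9 + 8 + 8 + 5) / 12 = 81 / 12 = 6.7500
UCL = c̄ + 3√c̄ = 6.7500 + 3 × √6.7500 = 6.7500 + 3 × 2.5981 = 14.5442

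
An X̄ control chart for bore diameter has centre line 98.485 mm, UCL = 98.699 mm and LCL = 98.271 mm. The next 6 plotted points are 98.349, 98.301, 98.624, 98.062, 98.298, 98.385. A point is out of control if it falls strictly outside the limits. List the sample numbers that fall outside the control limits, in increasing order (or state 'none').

4

Compare each point to [98.271, 98.699]: sample 4 = 98.062 < LCL.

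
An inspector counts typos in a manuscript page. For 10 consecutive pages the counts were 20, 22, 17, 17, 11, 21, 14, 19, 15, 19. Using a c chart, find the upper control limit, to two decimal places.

30.05

c̄ = (20 + 22 + 17 + 17 + 11 + 21 + 14 + 19 + 15 + 19) / 10 = 175 / 10 = 17.5000
UCL = c̄ + 3√c̄ = 17.5000 + 3 × √17.5000 = 17.5000 + 3 × 4.1833 = 30.0499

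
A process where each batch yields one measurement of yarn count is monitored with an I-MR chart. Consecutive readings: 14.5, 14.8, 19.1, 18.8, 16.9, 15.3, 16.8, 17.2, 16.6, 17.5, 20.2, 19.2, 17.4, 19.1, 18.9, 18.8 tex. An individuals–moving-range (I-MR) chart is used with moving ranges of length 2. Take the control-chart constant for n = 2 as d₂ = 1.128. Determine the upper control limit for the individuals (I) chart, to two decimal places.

20.99

X̄ = (14.5 + 14.8 + 19.1 + 18.8 + 16.9 + 15.3 + 16.8 + 17.2 + 16.6 + 17.5 + 20.2 + 19.2 + 17.4 + 19.1 + 18.9 + 18.8) / 16 = 17.5688
Moving ranges: 0.3, 4.3, 0.3, 1.9, 1.6, 1.5, 0.4, 0.6, 0.9, 2.7, 1.0, 1.8, 1.7, 0.2, 0.1; M̄R̄ = 19.3000 / 15 = 1.2867
UCL = X̄ + 3·M̄R̄/d₂ = 17.5688 + 3 × 1.2867 / 1.128 = 20.9907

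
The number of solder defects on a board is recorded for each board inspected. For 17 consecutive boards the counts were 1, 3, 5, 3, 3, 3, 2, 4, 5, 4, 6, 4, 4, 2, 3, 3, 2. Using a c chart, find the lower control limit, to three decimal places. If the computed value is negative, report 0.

c̄ = (1 + 3 + 5 + 3 + 3 + 3 + 2 + 4 + 5 + 4 + 6 + 4 + 4 + 2 + 3 + 3 + 2) / 17 = 57 / 17 = 3.3529
LCL = c̄ − 3√c̄ = 3.3529 − 3 × 1.8311 = -2.1404 → 0 (cannot be negative)

0.000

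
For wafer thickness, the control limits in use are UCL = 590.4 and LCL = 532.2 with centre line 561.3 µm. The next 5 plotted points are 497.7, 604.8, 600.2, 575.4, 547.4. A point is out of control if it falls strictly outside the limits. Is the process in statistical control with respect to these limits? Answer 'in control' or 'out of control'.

out of control

Compare each point to [532.2, 590.4]: sample 1 = 497.7 < LCL; sample 2 = 604.8 > UCL; sample 3 = 600.2 > UCL.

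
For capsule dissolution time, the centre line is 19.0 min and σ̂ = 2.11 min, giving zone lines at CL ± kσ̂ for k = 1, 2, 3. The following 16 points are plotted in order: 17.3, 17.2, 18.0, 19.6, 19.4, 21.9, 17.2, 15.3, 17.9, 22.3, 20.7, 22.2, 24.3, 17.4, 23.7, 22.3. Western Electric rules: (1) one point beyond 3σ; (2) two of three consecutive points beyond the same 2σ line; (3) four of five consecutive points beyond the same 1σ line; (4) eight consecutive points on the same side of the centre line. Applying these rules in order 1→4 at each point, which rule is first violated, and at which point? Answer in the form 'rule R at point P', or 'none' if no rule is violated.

Zone of each point (C = within 1σ̂, B = 1σ̂–2σ̂, A = 2σ̂–3σ̂, * = beyond 3σ̂; sign = side of CL): 1:-C, 2:-C, 3:-C, 4:+C, 5:+C, 6:+B, 7:-C, 8:-B, 9:-C, 10:+B, 11:+C, 12:+B, 13:+A, 14:-C, 15:+A, 16:+B
Rule 2 (two of three consecutive points beyond the same 2σ limit) is satisfied at point 15.

rule 2 at point 15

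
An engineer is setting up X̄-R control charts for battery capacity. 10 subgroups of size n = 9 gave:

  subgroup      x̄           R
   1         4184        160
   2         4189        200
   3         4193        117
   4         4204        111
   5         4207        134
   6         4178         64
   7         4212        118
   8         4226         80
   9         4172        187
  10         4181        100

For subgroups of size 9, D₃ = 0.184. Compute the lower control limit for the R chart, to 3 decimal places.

23.386

R̄ = (160 + 200 + 117 + 111 + 134 + 64 + 118 + 80 + 187 + 100) / 10 = 1271.0000 / 10 = 127.1000
LCL_R = D₃·R̄ = 0.184 × 127.1000 = 23.3864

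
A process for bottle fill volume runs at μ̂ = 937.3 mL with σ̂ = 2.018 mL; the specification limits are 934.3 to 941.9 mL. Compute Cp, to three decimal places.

0.628

Cp = (USL − LSL) / (6σ̂) = (941.9 − 934.3) / (6 × 2.018) = 7.6000 / 12.1080 = 0.6277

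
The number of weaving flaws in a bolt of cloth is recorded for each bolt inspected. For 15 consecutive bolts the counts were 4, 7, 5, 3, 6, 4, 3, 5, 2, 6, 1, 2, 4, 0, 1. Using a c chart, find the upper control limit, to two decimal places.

9.17

c̄ = (4 + 7 + 5 + 3 + 6 + 4 + 3 + 5 + 2 + 6 + 1 + 2 + 4 + 0 + 1) / 15 = 53 / 15 = 3.5333
UCL = c̄ + 3√c̄ = 3.5333 + 3 × √3.5333 = 3.5333 + 3 × 1.8797 = 9.1725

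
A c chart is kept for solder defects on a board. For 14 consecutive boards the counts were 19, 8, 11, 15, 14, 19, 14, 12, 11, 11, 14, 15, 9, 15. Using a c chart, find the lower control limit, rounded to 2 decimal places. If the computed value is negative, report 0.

c̄ = (19 + 8 + 11 + 15 + 14 + 19 + 14 + 12 + 11 + 11 + 14 + 15 + 9 + 15) / 14 = 187 / 14 = 13.3571
LCL = c̄ − 3√c̄ = 13.3571 − 3 × 3.6547 = 2.3929

2.39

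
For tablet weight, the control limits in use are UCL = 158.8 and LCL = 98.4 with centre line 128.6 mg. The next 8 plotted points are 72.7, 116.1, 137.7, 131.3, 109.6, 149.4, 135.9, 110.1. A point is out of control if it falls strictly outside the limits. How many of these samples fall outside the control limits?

1

Compare each point to [98.4, 158.8]: sample 1 = 72.7 < LCL.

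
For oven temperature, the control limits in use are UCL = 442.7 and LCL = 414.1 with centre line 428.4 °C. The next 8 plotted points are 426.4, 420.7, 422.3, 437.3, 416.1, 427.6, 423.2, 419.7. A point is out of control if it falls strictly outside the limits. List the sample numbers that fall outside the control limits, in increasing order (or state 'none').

All 8 points lie within [414.1, 442.7].

none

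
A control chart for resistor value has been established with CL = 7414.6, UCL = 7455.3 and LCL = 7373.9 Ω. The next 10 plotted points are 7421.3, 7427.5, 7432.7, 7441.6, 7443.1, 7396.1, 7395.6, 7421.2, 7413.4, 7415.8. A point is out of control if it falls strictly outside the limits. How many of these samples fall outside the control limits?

All 10 points lie within [7373.9, 7455.3].

0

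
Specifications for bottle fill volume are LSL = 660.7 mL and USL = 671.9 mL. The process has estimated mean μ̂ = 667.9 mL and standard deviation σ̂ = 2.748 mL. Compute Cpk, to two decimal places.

0.49

Cpu = (USL − μ̂) / (3σ̂) = (671.9 − 667.9) / (3 × 2.748) = 0.4852; Cpl = (μ̂ − LSL) / (3σ̂) = (667.9 − 660.7) / (3 × 2.748) = 0.8734; Cpk = min(Cpu, Cpl) = 0.4852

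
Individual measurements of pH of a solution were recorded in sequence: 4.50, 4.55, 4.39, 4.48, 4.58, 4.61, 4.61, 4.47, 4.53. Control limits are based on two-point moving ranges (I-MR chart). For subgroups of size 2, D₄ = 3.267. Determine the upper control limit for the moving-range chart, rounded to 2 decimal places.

0.26

Moving ranges: 0.05, 0.16, 0.09, 0.10, 0.03, 0.00, 0.14, 0.06; M̄R̄ = 0.6300 / 8 = 0.0788
UCL_MR = D₄·M̄R̄ = 3.267 × 0.0788 = 0.2573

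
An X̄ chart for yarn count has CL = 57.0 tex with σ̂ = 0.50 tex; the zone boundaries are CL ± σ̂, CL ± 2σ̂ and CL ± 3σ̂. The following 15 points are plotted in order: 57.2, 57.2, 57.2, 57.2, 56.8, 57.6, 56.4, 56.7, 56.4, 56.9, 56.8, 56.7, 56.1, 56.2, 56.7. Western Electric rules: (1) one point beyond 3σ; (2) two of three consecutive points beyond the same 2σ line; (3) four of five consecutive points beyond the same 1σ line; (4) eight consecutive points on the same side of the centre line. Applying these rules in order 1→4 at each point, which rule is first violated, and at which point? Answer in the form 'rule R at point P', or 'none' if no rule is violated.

rule 4 at point 14

Zone of each point (C = within 1σ̂, B = 1σ̂–2σ̂, A = 2σ̂–3σ̂, * = beyond 3σ̂; sign = side of CL): 1:+C, 2:+C, 3:+C, 4:+C, 5:-C, 6:+B, 7:-B, 8:-C, 9:-B, 10:-C, 11:-C, 12:-C, 13:-B, 14:-B, 15:-C
Rule 4 (eight consecutive points on the same side of the centre line) is satisfied at point 14.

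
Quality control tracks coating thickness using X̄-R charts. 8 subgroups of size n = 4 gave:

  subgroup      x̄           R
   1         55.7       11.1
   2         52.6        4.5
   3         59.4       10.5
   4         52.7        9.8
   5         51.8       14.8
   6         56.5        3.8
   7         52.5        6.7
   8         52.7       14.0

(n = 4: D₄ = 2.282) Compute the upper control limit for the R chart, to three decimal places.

R̄ = (11.1 + 4.5 + 10.5 + 9.8 + 14.8 + 3.8 + 6.7 + 14.0) / 8 = 75.2000 / 8 = 9.4000
UCL_R = D₄·R̄ = 2.282 × 9.4000 = 21.4508

21.451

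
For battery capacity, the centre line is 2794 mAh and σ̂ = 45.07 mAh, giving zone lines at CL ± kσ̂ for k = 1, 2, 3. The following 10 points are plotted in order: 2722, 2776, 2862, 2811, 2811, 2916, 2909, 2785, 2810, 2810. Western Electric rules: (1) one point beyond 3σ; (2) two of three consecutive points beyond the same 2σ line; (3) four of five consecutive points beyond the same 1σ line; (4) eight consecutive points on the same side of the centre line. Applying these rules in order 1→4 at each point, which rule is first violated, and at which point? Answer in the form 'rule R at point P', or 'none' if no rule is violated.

Zone of each point (C = within 1σ̂, B = 1σ̂–2σ̂, A = 2σ̂–3σ̂, * = beyond 3σ̂; sign = side of CL): 1:-B, 2:-C, 3:+B, 4:+C, 5:+C, 6:+A, 7:+A, 8:-C, 9:+C, 10:+C
Rule 2 (two of three consecutive points beyond the same 2σ limit) is satisfied at point 7.

rule 2 at point 7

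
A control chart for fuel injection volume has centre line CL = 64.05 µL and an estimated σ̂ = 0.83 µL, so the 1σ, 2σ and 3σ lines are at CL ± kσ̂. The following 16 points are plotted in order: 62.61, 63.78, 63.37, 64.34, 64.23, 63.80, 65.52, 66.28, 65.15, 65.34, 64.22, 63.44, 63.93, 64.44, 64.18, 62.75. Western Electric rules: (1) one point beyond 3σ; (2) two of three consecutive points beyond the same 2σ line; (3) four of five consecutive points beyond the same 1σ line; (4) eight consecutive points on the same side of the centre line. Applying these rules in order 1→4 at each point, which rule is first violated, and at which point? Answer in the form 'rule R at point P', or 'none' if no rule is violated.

Zone of each point (C = within 1σ̂, B = 1σ̂–2σ̂, A = 2σ̂–3σ̂, * = beyond 3σ̂; sign = side of CL): 1:-B, 2:-C, 3:-C, 4:+C, 5:+C, 6:-C, 7:+B, 8:+A, 9:+B, 10:+B, 11:+C, 12:-C, 13:-C, 14:+C, 15:+C, 16:-B
Rule 3 (four of five consecutive points beyond the same 1σ limit) is satisfied at point 10.

rule 3 at point 10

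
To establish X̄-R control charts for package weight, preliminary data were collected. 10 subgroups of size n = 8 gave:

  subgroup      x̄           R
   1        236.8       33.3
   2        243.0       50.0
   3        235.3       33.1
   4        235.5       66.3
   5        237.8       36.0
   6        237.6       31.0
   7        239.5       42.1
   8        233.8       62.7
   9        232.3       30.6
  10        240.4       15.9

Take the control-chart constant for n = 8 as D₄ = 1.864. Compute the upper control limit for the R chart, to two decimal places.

74.75

R̄ = (33.3 + 50.0 + 33.1 + 66.3 + 36.0 + 31.0 + 42.1 + 62.7 + 30.6 + 15.9) / 10 = 401.0000 / 10 = 40.1000
UCL_R = D₄·R̄ = 1.864 × 40.1000 = 74.7464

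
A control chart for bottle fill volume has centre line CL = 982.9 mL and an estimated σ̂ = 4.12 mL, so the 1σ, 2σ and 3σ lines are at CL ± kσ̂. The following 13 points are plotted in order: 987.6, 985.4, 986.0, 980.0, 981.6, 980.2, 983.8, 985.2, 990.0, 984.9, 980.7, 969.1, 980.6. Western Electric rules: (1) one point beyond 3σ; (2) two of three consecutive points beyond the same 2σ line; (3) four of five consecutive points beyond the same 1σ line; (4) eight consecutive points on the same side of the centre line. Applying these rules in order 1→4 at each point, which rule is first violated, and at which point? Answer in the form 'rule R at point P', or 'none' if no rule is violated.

Zone of each point (C = within 1σ̂, B = 1σ̂–2σ̂, A = 2σ̂–3σ̂, * = beyond 3σ̂; sign = side of CL): 1:+B, 2:+C, 3:+C, 4:-C, 5:-C, 6:-C, 7:+C, 8:+C, 9:+B, 10:+C, 11:-C, 12:-*, 13:-C
Rule 1 (one point beyond the 3σ limits) is satisfied at point 12.

rule 1 at point 12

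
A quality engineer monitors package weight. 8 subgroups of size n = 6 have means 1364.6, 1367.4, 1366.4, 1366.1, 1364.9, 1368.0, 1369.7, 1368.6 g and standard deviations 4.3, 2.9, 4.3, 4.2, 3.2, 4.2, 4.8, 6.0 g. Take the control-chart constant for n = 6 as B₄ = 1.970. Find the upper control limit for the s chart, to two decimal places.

8.35

s̄ = (4.3 + 2.9 + 4.3 + 4.2 + 3.2 + 4.2 + 4.8 + 6.0) / 8 = 4.2375
UCL_s = B₄·s̄ = 1.970 × 4.2375 = 8.3479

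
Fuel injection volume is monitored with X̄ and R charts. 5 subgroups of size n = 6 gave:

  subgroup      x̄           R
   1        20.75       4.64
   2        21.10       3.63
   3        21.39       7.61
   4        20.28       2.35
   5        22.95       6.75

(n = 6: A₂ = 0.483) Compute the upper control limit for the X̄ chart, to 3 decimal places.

23.707

X̄̄ = (20.75 + 21.10 + 21.39 + 20.28 + 22.95) / 5 = 106.4700 / 5 = 21.2940
R̄ = (4.64 + 3.63 + 7.61 + 2.35 + 6.75) / 5 = 24.9800 / 5 = 4.9960
UCL = X̄̄ + A₂·R̄ = 21.2940 + 0.483 × 4.9960 = 23.7071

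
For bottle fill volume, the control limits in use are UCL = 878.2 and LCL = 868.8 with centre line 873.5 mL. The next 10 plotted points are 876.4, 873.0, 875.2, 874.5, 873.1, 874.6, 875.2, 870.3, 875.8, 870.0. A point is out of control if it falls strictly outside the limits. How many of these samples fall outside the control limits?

All 10 points lie within [868.8, 878.2].

0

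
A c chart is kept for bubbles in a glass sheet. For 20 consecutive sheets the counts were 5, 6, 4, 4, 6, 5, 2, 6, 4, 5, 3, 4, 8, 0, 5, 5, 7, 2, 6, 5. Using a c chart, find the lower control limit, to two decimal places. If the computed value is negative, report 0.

c̄ = (5 + 6 + 4 + 4 + 6 + 5 + 2 + 6 + 4 + 5 + 3 + 4 + 8 + 0 + 5 + 5 + 7 + 2 + 6 + 5) / 20 = 92 / 20 = 4.6000
LCL = c̄ − 3√c̄ = 4.6000 − 3 × 2.1448 = -1.8343 → 0 (cannot be negative)

0.00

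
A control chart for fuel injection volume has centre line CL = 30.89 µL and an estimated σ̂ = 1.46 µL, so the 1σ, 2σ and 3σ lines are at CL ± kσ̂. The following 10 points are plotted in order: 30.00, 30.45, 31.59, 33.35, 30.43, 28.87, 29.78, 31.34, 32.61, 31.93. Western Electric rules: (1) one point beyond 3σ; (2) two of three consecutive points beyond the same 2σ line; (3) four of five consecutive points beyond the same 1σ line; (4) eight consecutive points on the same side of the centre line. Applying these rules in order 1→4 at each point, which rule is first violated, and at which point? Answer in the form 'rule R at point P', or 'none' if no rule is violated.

Zone of each point (C = within 1σ̂, B = 1σ̂–2σ̂, A = 2σ̂–3σ̂, * = beyond 3σ̂; sign = side of CL): 1:-C, 2:-C, 3:+C, 4:+B, 5:-C, 6:-B, 7:-C, 8:+C, 9:+B, 10:+C
No rule fires across all 10 points.

none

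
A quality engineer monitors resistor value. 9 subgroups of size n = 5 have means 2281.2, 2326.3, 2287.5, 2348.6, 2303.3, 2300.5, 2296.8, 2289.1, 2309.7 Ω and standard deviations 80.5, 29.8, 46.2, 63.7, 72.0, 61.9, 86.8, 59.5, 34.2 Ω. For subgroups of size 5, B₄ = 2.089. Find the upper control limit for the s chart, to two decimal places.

124.09

s̄ = (80.5 + 29.8 + 46.2 + 63.7 + 72.0 + 61.9 + 86.8 + 59.5 + 34.2) / 9 = 59.4000
UCL_s = B₄·s̄ = 2.089 × 59.4000 = 124.0866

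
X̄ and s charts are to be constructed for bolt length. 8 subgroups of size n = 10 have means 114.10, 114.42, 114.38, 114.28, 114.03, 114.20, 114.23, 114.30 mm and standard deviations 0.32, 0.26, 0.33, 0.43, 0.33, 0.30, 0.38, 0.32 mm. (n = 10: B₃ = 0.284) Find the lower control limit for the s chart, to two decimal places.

s̄ = (0.32 + 0.26 + 0.33 + 0.43 + 0.33 + 0.30 + 0.38 + 0.32) / 8 = 0.3337
LCL_s = B₃·s̄ = 0.284 × 0.3337 = 0.0948

0.09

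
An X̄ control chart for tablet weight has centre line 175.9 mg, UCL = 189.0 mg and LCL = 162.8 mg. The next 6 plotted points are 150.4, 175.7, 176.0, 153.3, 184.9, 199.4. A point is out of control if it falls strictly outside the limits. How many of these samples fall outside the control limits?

3

Compare each point to [162.8, 189.0]: sample 1 = 150.4 < LCL; sample 4 = 153.3 < LCL; sample 6 = 199.4 > UCL.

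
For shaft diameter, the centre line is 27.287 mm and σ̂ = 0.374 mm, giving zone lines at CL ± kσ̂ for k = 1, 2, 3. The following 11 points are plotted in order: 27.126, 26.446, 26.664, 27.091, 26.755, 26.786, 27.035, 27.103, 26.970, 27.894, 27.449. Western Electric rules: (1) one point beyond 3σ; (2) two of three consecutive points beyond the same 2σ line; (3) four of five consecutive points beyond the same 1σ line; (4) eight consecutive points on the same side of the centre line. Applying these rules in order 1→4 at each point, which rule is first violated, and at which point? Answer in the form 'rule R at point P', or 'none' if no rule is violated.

Zone of each point (C = within 1σ̂, B = 1σ̂–2σ̂, A = 2σ̂–3σ̂, * = beyond 3σ̂; sign = side of CL): 1:-C, 2:-A, 3:-B, 4:-C, 5:-B, 6:-B, 7:-C, 8:-C, 9:-C, 10:+B, 11:+C
Rule 3 (four of five consecutive points beyond the same 1σ limit) is satisfied at point 6.

rule 3 at point 6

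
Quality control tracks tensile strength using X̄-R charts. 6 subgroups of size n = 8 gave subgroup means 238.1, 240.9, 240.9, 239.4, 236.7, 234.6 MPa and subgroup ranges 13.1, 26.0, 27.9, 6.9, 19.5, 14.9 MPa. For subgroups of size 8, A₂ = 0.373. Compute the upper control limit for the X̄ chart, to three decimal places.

X̄̄ = (238.1 + 240.9 + 240.9 + 239.4 + 236.7 + 234.6) / 6 = 1430.6000 / 6 = 238.4333
R̄ = (13.1 + 26.0 + 27.9 + 6.9 + 19.5 + 14.9) / 6 = 108.3000 / 6 = 18.0500
UCL = X̄̄ + A₂·R̄ = 238.4333 + 0.373 × 18.0500 = 245.1660

245.166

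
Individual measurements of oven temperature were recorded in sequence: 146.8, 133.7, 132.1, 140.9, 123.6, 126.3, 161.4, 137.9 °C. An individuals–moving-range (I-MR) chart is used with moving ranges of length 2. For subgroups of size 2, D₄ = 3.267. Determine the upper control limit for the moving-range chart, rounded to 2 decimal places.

47.65

Moving ranges: 13.1, 1.6, 8.8, 17.3, 2.7, 35.1, 23.5; M̄R̄ = 102.1000 / 7 = 14.5857
UCL_MR = D₄·M̄R̄ = 3.267 × 14.5857 = 47.6515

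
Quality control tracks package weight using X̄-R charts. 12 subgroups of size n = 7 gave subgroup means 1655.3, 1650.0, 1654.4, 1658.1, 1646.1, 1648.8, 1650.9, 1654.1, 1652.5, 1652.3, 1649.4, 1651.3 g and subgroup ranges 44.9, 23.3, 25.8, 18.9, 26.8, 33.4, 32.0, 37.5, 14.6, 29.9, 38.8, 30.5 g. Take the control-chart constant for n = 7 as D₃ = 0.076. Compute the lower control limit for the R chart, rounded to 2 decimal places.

R̄ = (44.9 + 23.3 + 25.8 + 18.9 + 26.8 + 33.4 + 32.0 + 37.5 + 14.6 + 29.9 + 38.8 + 30.5) / 12 = 356.4000 / 12 = 29.7000
LCL_R = D₃·R̄ = 0.076 × 29.7000 = 2.2572

2.26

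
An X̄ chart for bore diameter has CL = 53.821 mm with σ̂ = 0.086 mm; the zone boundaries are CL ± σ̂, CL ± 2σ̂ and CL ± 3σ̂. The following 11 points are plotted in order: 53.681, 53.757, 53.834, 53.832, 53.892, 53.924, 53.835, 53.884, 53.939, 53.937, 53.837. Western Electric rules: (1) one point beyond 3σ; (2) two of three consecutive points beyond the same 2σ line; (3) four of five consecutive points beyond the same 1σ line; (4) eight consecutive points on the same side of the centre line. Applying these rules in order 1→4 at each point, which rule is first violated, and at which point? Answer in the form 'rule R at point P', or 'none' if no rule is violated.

Zone of each point (C = within 1σ̂, B = 1σ̂–2σ̂, A = 2σ̂–3σ̂, * = beyond 3σ̂; sign = side of CL): 1:-B, 2:-C, 3:+C, 4:+C, 5:+C, 6:+B, 7:+C, 8:+C, 9:+B, 10:+B, 11:+C
Rule 4 (eight consecutive points on the same side of the centre line) is satisfied at point 10.

rule 4 at point 10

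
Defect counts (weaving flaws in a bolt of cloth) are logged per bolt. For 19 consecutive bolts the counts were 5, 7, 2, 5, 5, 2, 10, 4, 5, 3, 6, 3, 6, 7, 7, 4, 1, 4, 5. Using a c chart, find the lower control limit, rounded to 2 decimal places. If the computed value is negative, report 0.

c̄ = (5 + 7 + 2 + 5 + 5 + 2 + 10 + 4 + 5 + 3 + 6 + 3 + 6 + 7 + 7 + 4 + 1 + 4 + 5) / 19 = 91 / 19 = 4.7895
LCL = c̄ − 3√c̄ = 4.7895 − 3 × 2.1885 = -1.7760 → 0 (cannot be negative)

0.00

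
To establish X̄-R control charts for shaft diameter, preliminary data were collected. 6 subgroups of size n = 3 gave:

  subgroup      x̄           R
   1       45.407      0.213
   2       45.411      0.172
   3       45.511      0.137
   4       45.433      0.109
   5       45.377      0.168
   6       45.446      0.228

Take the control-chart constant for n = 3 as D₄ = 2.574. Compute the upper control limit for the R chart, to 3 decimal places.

0.441

R̄ = (0.213 + 0.172 + 0.137 + 0.109 + 0.168 + 0.228) / 6 = 1.0270 / 6 = 0.1712
UCL_R = D₄·R̄ = 2.574 × 0.1712 = 0.4406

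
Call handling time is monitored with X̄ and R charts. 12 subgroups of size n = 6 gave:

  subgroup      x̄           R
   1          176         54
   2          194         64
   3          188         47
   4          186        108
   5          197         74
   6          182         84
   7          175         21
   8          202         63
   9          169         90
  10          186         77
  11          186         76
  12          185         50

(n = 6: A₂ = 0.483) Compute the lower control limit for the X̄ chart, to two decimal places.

152.98

X̄̄ = (176 + 194 + 188 + 186 + 197 + 182 + 175 + 202 + 169 + 186 + 186 + 185) / 12 = 2226.0000 / 12 = 185.5000
R̄ = (54 + 64 + 47 + 108 + 74 + 84 + 21 + 63 + 90 + 77 + 76 + 50) / 12 = 808.0000 / 12 = 67.3333
LCL = X̄̄ − A₂·R̄ = 185.5000 − 0.483 × 67.3333 = 152.9780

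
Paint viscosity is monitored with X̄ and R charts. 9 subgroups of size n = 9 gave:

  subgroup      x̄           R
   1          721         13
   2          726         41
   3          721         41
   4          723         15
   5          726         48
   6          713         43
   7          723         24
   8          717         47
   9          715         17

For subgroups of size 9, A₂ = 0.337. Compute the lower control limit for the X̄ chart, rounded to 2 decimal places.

X̄̄ = (721 + 726 + 721 + 723 + 726 + 713 + 723 + 717 + 715) / 9 = 6485.0000 / 9 = 720.5556
R̄ = (13 + 41 + 41 + 15 + 48 + 43 + 24 + 47 + 17) / 9 = 289.0000 / 9 = 32.1111
LCL = X̄̄ − A₂·R̄ = 720.5556 − 0.337 × 32.1111 = 709.7341

709.73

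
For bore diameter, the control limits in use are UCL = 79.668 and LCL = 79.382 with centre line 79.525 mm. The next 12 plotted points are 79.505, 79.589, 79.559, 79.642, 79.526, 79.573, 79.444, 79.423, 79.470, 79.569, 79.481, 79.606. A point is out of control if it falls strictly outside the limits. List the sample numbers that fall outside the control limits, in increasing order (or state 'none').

All 12 points lie within [79.382, 79.668].

none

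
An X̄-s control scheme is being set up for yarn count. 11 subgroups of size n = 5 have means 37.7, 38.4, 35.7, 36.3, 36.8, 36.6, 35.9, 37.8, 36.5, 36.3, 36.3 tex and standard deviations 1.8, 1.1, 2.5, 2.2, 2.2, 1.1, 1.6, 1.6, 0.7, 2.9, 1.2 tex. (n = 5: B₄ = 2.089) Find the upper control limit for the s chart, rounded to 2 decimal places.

3.59

s̄ = (1.8 + 1.1 + 2.5 + 2.2 + 2.2 + 1.1 + 1.6 + 1.6 + 0.7 + 2.9 + 1.2) / 11 = 1.7182
UCL_s = B₄·s̄ = 2.089 × 1.7182 = 3.5893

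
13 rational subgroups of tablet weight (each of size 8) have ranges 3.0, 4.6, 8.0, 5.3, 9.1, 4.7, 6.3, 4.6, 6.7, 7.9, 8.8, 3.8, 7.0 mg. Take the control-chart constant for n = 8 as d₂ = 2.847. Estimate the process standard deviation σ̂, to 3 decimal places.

R̄ = (3.0 + 4.6 + 8.0 + 5.3 + 9.1 + 4.7 + 6.3 + 4.6 + 6.7 + 7.9 + 8.8 + 3.8 + 7.0) / 13 = 6.1385
σ̂ = R̄ / d₂ = 6.1385 / 2.847 = 2.1561

2.156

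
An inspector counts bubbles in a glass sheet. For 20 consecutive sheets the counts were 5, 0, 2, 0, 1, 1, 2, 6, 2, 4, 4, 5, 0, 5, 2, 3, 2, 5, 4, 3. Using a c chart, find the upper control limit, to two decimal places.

7.82

c̄ = (5 + 0 + 2 + 0 + 1 + 1 + 2 + 6 + 2 + 4 + 4 + 5 + 0 + 5 + 2 + 3 + 2 + 5 + 4 + 3) / 20 = 56 / 20 = 2.8000
UCL = c̄ + 3√c̄ = 2.8000 + 3 × √2.8000 = 2.8000 + 3 × 1.6733 = 7.8200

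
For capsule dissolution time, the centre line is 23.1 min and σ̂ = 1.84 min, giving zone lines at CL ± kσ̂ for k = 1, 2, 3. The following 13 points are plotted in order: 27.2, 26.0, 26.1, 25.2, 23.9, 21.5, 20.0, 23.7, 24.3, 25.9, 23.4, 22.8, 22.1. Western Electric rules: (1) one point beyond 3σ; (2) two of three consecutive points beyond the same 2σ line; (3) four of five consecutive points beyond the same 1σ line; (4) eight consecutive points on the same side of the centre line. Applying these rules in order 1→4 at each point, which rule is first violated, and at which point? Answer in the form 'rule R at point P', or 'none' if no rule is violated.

Zone of each point (C = within 1σ̂, B = 1σ̂–2σ̂, A = 2σ̂–3σ̂, * = beyond 3σ̂; sign = side of CL): 1:+A, 2:+B, 3:+B, 4:+B, 5:+C, 6:-C, 7:-B, 8:+C, 9:+C, 10:+B, 11:+C, 12:-C, 13:-C
Rule 3 (four of five consecutive points beyond the same 1σ limit) is satisfied at point 4.

rule 3 at point 4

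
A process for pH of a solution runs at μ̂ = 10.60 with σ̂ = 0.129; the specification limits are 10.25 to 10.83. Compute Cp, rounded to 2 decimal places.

Cp = (USL − LSL) / (6σ̂) = (10.83 − 10.25) / (6 × 0.129) = 0.5800 / 0.7740 = 0.7494

0.75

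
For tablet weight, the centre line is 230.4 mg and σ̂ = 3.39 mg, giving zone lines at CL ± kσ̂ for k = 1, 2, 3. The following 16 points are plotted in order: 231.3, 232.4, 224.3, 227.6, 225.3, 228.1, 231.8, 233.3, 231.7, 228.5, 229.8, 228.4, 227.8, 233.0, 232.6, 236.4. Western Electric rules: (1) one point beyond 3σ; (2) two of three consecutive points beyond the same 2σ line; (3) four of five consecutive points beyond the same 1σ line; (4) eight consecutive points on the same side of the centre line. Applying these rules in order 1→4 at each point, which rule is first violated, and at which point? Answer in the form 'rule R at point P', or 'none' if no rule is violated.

none

Zone of each point (C = within 1σ̂, B = 1σ̂–2σ̂, A = 2σ̂–3σ̂, * = beyond 3σ̂; sign = side of CL): 1:+C, 2:+C, 3:-B, 4:-C, 5:-B, 6:-C, 7:+C, 8:+C, 9:+C, 10:-C, 11:-C, 12:-C, 13:-C, 14:+C, 15:+C, 16:+B
No rule fires across all 16 points.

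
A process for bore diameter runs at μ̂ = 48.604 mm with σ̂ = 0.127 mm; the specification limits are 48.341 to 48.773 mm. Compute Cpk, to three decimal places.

0.444

Cpu = (USL − μ̂) / (3σ̂) = (48.773 − 48.604) / (3 × 0.127) = 0.4436; Cpl = (μ̂ − LSL) / (3σ̂) = (48.604 − 48.341) / (3 × 0.127) = 0.6903; Cpk = min(Cpu, Cpl) = 0.4436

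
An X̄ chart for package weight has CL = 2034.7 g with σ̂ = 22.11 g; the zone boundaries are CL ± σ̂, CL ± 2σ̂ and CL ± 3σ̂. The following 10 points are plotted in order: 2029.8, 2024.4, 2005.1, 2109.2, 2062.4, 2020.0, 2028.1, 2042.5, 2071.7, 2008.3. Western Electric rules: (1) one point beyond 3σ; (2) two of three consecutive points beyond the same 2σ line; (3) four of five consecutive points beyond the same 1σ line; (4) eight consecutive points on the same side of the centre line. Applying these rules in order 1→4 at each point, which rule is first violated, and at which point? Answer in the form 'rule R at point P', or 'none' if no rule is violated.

rule 1 at point 4

Zone of each point (C = within 1σ̂, B = 1σ̂–2σ̂, A = 2σ̂–3σ̂, * = beyond 3σ̂; sign = side of CL): 1:-C, 2:-C, 3:-B, 4:+*, 5:+B, 6:-C, 7:-C, 8:+C, 9:+B, 10:-B
Rule 1 (one point beyond the 3σ limits) is satisfied at point 4.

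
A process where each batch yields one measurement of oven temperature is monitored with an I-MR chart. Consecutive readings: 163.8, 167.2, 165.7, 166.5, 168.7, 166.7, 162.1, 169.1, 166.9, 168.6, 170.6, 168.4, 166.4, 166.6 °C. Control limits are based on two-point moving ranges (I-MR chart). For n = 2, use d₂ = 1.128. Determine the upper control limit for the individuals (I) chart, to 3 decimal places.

X̄ = (163.8 + 167.2 + 165.7 + 166.5 + 168.7 + 166.7 + 162.1 + 169.1 + 166.9 + 168.6 + 170.6 + 168.4 + 166.4 + 166.6) / 14 = 166.9500
Moving ranges: 3.4, 1.5, 0.8, 2.2, 2.0, 4.6, 7.0, 2.2, 1.7, 2.0, 2.2, 2.0, 0.2; M̄R̄ = 31.8000 / 13 = 2.4462
UCL = X̄ + 3·M̄R̄/d₂ = 166.9500 + 3 × 2.4462 / 1.128 = 173.4557

173.456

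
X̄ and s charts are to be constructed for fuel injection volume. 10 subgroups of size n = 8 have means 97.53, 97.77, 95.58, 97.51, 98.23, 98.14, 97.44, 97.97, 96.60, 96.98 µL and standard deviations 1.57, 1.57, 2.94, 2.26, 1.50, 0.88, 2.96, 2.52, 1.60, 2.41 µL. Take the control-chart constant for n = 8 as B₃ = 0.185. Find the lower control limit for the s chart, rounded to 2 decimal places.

s̄ = (1.57 + 1.57 + 2.94 + 2.26 + 1.50 + 0.88 + 2.96 + 2.52 + 1.60 + 2.41) / 10 = 2.0210
LCL_s = B₃·s̄ = 0.185 × 2.0210 = 0.3739

0.37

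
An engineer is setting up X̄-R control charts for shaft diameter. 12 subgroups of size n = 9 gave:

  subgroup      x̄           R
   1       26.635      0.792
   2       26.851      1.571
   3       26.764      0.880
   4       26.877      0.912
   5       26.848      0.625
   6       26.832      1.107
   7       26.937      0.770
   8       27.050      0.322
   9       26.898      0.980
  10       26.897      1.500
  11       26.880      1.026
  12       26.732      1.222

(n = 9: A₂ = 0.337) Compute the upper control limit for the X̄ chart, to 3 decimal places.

X̄̄ = (26.635 + 26.851 + 26.764 + 26.877 + 26.848 + 26.832 + 26.937 + 27.050 + 26.898 + 26.897 + 26.880 + 26.732) / 12 = 322.2010 / 12 = 26.8501
R̄ = (0.792 + 1.571 + 0.880 + 0.912 + 0.625 + 1.107 + 0.770 + 0.322 + 0.980 + 1.500 + 1.026 + 1.222) / 12 = 11.7070 / 12 = 0.9756
UCL = X̄̄ + A₂·R̄ = 26.8501 + 0.337 × 0.9756 = 27.1789

27.179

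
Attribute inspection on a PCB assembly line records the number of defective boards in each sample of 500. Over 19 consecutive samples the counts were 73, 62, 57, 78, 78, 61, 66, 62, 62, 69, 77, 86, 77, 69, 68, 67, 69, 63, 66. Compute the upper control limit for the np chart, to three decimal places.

p̄ = Σdᵢ / (k·n) = 1310 / (19 × 500) = 0.13789
UCL = np̄ + 3·√(np̄(1−p̄)) = 68.9474 + 3 × √(68.9474×0.86211) = 68.9474 + 3 × 7.7097 = 92.0765

92.077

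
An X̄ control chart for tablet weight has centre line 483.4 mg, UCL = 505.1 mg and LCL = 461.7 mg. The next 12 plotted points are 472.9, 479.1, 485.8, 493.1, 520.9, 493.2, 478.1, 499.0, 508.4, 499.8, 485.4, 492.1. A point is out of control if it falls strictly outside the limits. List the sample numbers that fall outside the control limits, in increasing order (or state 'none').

Compare each point to [461.7, 505.1]: sample 5 = 520.9 > UCL; sample 9 = 508.4 > UCL.

5, 9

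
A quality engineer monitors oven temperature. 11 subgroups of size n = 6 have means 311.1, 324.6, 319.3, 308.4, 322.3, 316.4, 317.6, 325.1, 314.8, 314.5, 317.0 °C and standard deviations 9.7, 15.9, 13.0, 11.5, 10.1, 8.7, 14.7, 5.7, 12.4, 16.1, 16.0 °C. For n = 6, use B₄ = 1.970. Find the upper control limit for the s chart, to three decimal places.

s̄ = (9.7 + 15.9 + 13.0 + 11.5 + 10.1 + 8.7 + 14.7 + 5.7 + 12.4 + 16.1 + 16.0) / 11 = 12.1636
UCL_s = B₄·s̄ = 1.970 × 12.1636 = 23.9624

23.962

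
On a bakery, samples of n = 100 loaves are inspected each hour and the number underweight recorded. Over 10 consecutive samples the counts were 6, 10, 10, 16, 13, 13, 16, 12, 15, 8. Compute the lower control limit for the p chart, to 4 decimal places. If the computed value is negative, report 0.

0.0219

p̄ = Σdᵢ / (k·n) = 119 / (10 × 100) = 0.11900
LCL = p̄ − 3·√(p̄(1−p̄)/n) = 0.11900 − 3 × 0.03238 = 0.02186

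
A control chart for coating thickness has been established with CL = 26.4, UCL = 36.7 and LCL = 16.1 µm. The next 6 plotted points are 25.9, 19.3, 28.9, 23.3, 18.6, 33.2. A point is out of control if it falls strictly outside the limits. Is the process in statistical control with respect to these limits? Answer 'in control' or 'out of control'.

All 6 points lie within [16.1, 36.7].

in control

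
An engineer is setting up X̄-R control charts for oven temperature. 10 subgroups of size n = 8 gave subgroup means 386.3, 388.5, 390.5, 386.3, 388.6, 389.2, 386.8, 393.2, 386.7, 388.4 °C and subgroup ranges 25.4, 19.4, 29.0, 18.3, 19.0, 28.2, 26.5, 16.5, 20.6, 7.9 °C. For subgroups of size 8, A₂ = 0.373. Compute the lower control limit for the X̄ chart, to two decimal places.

X̄̄ = (386.3 + 388.5 + 390.5 + 386.3 + 388.6 + 389.2 + 386.8 + 393.2 + 386.7 + 388.4) / 10 = 3884.5000 / 10 = 388.4500
R̄ = (25.4 + 19.4 + 29.0 + 18.3 + 19.0 + 28.2 + 26.5 + 16.5 + 20.6 + 7.9) / 10 = 210.8000 / 10 = 21.0800
LCL = X̄̄ − A₂·R̄ = 388.4500 − 0.373 × 21.0800 = 380.5872

380.59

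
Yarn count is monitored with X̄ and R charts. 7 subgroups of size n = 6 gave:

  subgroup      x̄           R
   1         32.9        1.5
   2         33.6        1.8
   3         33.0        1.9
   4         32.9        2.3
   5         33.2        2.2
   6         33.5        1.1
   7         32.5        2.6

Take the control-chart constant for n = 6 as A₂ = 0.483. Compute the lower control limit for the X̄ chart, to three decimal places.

32.161

X̄̄ = (32.9 + 33.6 + 33.0 + 32.9 + 33.2 + 33.5 + 32.5) / 7 = 231.6000 / 7 = 33.0857
R̄ = (1.5 + 1.8 + 1.9 + 2.3 + 2.2 + 1.1 + 2.6) / 7 = 13.4000 / 7 = 1.9143
LCL = X̄̄ − A₂·R̄ = 33.0857 − 0.483 × 1.9143 = 32.1611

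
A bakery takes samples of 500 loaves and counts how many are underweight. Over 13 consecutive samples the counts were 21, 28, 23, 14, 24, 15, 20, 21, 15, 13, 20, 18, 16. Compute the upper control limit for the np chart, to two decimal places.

p̄ = Σdᵢ / (k·n) = 248 / (13 × 500) = 0.03815
UCL = np̄ + 3·√(np̄(1−p̄)) = 19.0769 + 3 × √(19.0769×0.96185) = 19.0769 + 3 × 4.2836 = 31.9277

31.93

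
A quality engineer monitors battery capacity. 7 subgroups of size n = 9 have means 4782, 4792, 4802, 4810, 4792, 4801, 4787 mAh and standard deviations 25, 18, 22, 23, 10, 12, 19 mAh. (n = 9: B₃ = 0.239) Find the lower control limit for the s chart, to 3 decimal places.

4.404

s̄ = (25 + 18 + 22 + 23 + 10 + 12 + 19) / 7 = 18.4286
LCL_s = B₃·s̄ = 0.239 × 18.4286 = 4.4044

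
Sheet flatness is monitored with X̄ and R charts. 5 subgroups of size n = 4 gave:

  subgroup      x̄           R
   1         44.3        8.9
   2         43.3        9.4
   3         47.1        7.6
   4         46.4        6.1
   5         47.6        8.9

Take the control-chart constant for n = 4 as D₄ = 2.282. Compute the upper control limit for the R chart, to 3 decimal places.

R̄ = (8.9 + 9.4 + 7.6 + 6.1 + 8.9) / 5 = 40.9000 / 5 = 8.1800
UCL_R = D₄·R̄ = 2.282 × 8.1800 = 18.6668

18.667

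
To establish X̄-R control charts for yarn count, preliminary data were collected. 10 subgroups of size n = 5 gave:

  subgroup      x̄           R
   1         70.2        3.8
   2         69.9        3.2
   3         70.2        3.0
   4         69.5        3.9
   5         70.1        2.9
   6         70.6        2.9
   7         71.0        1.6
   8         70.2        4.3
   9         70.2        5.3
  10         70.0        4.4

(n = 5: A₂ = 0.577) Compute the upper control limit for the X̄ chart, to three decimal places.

X̄̄ = (70.2 + 69.9 + 70.2 + 69.5 + 70.1 + 70.6 + 71.0 + 70.2 + 70.2 + 70.0) / 10 = 701.9000 / 10 = 70.1900
R̄ = (3.8 + 3.2 + 3.0 + 3.9 + 2.9 + 2.9 + 1.6 + 4.3 + 5.3 + 4.4) / 10 = 35.3000 / 10 = 3.5300
UCL = X̄̄ + A₂·R̄ = 70.1900 + 0.577 × 3.5300 = 72.2268

72.227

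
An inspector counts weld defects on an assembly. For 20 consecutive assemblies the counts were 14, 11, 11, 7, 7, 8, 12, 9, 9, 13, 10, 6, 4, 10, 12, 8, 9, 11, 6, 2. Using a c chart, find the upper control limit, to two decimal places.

17.92

c̄ = (14 + 11 + 11 + 7 + 7 + 8 + 12 + 9 + 9 + 13 + 10 + 6 + 4 + 10 + 12 + 8 + 9 + 11 + 6 + 2) / 20 = 179 / 20 = 8.9500
UCL = c̄ + 3√c̄ = 8.9500 + 3 × √8.9500 = 8.9500 + 3 × 2.9917 = 17.9250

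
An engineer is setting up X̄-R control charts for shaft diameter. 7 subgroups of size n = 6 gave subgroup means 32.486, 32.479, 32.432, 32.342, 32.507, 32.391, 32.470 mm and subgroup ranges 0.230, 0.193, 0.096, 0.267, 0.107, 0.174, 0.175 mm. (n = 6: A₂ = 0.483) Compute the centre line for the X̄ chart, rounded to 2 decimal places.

32.44

X̄̄ = (32.486 + 32.479 + 32.432 + 32.342 + 32.507 + 32.391 + 32.470) / 7 = 227.1070 / 7 = 32.4439
CL = X̄̄ = 32.4439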